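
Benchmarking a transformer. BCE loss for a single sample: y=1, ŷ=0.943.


BCE = -[y·ln(p) + (1-y)·ln(1-p)]
= -1·ln(0.943) - 0
= -ln(0.943) = 0.0587

0.0587


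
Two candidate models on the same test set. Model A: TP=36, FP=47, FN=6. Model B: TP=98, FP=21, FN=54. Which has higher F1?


Model A: P=36/83=0.4337, R=36/42=0.8571, F1=2PR/(P+R)=2TP/(2TP+FP+FN)=72/125=0.576
Model B: P=98/119=0.8235, R=98/152=0.6447, F1=2PR/(P+R)=2TP/(2TP+FP+FN)=196/271=0.7232
0.576 < 0.7232 → Model B

Model B


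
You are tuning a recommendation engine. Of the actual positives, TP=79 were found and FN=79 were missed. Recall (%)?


Recall = TP/(TP+FN)
= 79/(79+79)
= 79/158 = 50.0%

50.0%


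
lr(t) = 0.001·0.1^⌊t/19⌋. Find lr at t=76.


n_drops = ⌊76/19⌋ = 4
lr = 0.001·0.1^4 = 0.001·0.0001 = 0.0000001

0.0000001


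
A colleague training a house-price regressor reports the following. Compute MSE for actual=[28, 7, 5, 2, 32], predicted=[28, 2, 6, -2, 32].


Squared errors: (28-28)²=0, (7-2)²=25, (5-6)²=1, (2+ 2)²=16, (32-32)²=0
Sum = 42
MSE = 42/5 = 42/5

42/5


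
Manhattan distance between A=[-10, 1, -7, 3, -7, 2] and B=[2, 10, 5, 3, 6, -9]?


d = |-10-2| + |1-10| + |-7-5| + |3-3| + |-7-6| + |2+ 9|
  = 12 + 9 + 12 + 0 + 13 + 11
  = 57

57


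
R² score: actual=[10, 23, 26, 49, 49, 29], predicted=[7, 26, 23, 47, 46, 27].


ȳ = 31
SS_res = Σ(y-ŷ)² = 44
SS_tot = Σ(y-ȳ)² = 1182
R² = 1 - SS_res/SS_tot = 1 - 0.0372 = 0.9628

0.9628


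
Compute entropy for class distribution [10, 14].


Probabilities: [10/24, 14/24] ≈ [0.4167, 0.5833]
H = -((10/24)·log₂(10/24) + (14/24)·log₂(14/24))
  = 0.9799 bits

0.9799 bits


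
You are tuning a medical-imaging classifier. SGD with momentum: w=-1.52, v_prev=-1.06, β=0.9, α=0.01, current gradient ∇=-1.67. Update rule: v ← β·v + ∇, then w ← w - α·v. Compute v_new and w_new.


v_new = 0.9·-1.06 - 1.67 = -0.954 - 1.67 = -2.624
w_new = -1.52 - 0.01·-2.624 = -1.52 + 0.02624 = -1.49376

v_new=-2.624, w_new=-1.49376


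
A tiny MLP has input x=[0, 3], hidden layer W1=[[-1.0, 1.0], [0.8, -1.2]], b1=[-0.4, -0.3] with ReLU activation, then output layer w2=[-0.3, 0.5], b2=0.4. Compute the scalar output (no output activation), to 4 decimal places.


z1[0] = (-1.0)·(0) + (1.0)·(3) - 0.4 = 2.6
z1[1] = (0.8)·(0) + (-1.2)·(3) - 0.3 = -3.9
h = ReLU(z1) = [2.6, 0.0]
output = (-0.3)·(2.6) + (0.5)·(0.0) + 0.4 = -0.38

-0.38


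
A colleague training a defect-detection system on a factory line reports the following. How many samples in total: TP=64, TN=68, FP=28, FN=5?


Total = TP + TN + FP + FN
= 64 + 68 + 28 + 5
= 165
(Predicted positive: 92, predicted negative: 73)

165


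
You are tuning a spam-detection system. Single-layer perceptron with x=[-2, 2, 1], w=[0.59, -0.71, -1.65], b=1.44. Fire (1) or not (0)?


z = (-2)·(0.59) + (2)·(-0.71) + (1)·(-1.65) + 1.44
  = -2.81
step(z) = 0 (z<0)

0


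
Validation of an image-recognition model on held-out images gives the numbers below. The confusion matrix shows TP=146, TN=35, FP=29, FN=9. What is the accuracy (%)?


Accuracy = (TP+TN)/(TP+TN+FP+FN)
= (146+35)/(219)
= 181/219 = 82.65%

82.65%


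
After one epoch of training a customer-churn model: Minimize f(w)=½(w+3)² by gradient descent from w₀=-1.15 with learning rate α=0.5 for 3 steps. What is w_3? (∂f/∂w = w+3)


step 1: grad = -1.15+3 = 1.85; w = -1.15 - 0.5·(1.85) = -2.075
step 2: grad = -2.075+3 = 0.925; w = -2.075 - 0.5·(0.925) = -2.5375
step 3: grad = -2.5375+3 = 0.4625; w = -2.5375 - 0.5·(0.4625) = -2.76875

-2.76875


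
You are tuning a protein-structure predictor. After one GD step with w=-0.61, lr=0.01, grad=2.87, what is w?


w_new = w - α·∇
= -0.61 - 0.01·2.87
= -0.61 - 0.0287
= -0.6387

-0.6387


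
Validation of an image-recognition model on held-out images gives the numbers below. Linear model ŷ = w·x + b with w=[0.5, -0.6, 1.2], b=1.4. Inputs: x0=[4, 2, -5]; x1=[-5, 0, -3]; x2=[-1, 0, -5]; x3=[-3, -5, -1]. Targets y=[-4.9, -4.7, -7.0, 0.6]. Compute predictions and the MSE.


ŷ0 = (0.5)·(4) + (-0.6)·(2) + (1.2)·(-5) + 1.4 = -3.8
ŷ1 = (0.5)·(-5) + (-0.6)·(0) + (1.2)·(-3) + 1.4 = -4.7
ŷ2 = (0.5)·(-1) + (-0.6)·(0) + (1.2)·(-5) + 1.4 = -5.1
ŷ3 = (0.5)·(-3) + (-0.6)·(-5) + (1.2)·(-1) + 1.4 = 1.7
errors² = [1.21, 0.0, 3.61, 1.21]
MSE = 6.0300/4 = 1.5075

1.5075


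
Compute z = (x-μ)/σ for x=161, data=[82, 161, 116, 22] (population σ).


μ = 95.25, σ = 50.7315
z = (161 - 95.25)/50.7315 = 1.296

1.296


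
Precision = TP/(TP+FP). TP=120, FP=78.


Precision = TP/(TP+FP)
= 120/(120+78)
= 120/198 = 60.61%

60.61%


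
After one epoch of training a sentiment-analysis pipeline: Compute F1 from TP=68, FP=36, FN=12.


Precision = 68/104 = 0.6538
Recall = 68/80 = 0.85
F1 = 2·P·R/(P+R) = 2·TP/(2·TP+FP+FN) = 136/(136+36+12) = 136/184 = 0.7391

0.7391


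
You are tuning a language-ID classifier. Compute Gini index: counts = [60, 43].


Probabilities: [60/103, 43/103] ≈ [0.5825, 0.4175]
Σpᵢ² = (3600 + 1849)/103² = 5449/10609
Gini = 1 - Σpᵢ² = 1 - 5449/10609 = 0.4864

0.4864


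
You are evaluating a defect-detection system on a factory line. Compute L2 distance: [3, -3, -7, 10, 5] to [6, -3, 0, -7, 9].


d = √((3-6)² + (-3+ 3)² + (-7-0)² + (10+ 7)² + (5-9)²)
  = √(9 + 0 + 49 + 289 + 16)
  = √363 = 19.0526

19.0526


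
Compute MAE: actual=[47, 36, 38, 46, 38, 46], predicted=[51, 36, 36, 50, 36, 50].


Absolute errors: |47-51|=4, |36-36|=0, |38-36|=2, |46-50|=4, |38-36|=2, |46-50|=4
Sum = 16
MAE = 16/6 = 8/3

8/3


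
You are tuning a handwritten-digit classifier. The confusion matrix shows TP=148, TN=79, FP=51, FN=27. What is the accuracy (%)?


Accuracy = (TP+TN)/(TP+TN+FP+FN)
= (148+79)/(305)
= 227/305 = 74.43%

74.43%


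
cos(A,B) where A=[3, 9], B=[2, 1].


A·B = 3·2 + 9·1 = 15
‖A‖ = √90 = 9.4868, ‖B‖ = √5 = 2.2361
cos = 15/(√90·√5) = 15/√450 = 0.7071

0.7071


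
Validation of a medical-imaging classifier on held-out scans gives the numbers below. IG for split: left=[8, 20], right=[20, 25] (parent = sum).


Parent = [28, 45], H_parent = 0.9605
H_left = 0.8631 (n=28), H_right = 0.9911 (n=45)
H_children = (28/73)·0.8631 + (45/73)·0.9911 = 0.942
IG = 0.9605 - 0.942 = 0.0185

0.0185


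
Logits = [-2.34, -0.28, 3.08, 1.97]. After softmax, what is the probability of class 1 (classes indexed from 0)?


Exponentials: e^-2.34=0.0963, e^-0.28=0.7558, e^3.08=21.7584, e^1.97=7.1707
Sum = 29.7812
Softmax = [0.0032, 0.0254, 0.7306, 0.2408]
p[1] = 0.7558/29.7812 = 0.0254

0.0254


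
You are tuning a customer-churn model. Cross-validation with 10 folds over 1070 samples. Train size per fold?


Fold size = 1070/10 = 107
Training per fold = 1070 - 107 = 963

963


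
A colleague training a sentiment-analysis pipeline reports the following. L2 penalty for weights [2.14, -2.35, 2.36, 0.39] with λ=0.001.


‖w‖₂² = (2.14)² + (-2.35)² + (2.36)² + (0.39)²
     = 4.5796 + 5.5225 + 5.5696 + 0.1521
     = 15.8238
λ·‖w‖₂² = 0.001·15.8238 = 0.015824

0.015824


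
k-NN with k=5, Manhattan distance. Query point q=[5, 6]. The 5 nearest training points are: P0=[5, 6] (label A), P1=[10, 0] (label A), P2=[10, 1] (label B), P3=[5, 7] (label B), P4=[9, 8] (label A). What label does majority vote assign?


d(q,P0) = 0  (label A)
d(q,P1) = 11  (label A)
d(q,P2) = 10  (label B)
d(q,P3) = 1  (label B)
d(q,P4) = 6  (label A)
Votes: A=3, B=2
Majority → A

A


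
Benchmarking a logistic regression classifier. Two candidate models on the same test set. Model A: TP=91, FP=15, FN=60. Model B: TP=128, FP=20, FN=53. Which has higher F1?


Model A: P=91/106=0.8585, R=91/151=0.6026, F1=2PR/(P+R)=2TP/(2TP+FP+FN)=182/257=0.7082
Model B: P=128/148=0.8649, R=128/181=0.7072, F1=2PR/(P+R)=2TP/(2TP+FP+FN)=256/329=0.7781
0.7082 < 0.7781 → Model B

Model B


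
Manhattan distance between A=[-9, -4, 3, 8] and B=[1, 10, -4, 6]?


d = |-9-1| + |-4-10| + |3+ 4| + |8-6|
  = 10 + 14 + 7 + 2
  = 33

33


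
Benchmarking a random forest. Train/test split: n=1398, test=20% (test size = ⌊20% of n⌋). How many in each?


Test = ⌊1398·20/100⌋ = 279
Train = 1398 - 279 = 1119

Train: 1119, Test: 279


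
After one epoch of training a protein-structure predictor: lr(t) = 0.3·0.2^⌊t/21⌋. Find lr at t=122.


n_drops = ⌊122/21⌋ = 5
lr = 0.3·0.2^5 = 0.3·0.00032 = 0.000096

0.000096


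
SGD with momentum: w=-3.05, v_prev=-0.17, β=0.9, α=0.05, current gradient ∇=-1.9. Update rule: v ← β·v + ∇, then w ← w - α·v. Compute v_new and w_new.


v_new = 0.9·-0.17 - 1.9 = -0.153 - 1.9 = -2.053
w_new = -3.05 - 0.05·-2.053 = -3.05 + 0.10265 = -2.94735

v_new=-2.053, w_new=-2.94735


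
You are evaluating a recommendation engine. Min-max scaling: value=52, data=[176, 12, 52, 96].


min=12, max=176
(52-12)/(176-12) = 40/164 = 0.2439

0.2439


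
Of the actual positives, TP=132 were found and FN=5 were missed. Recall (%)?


Recall = TP/(TP+FN)
= 132/(132+5)
= 132/137 = 96.35%

96.35%


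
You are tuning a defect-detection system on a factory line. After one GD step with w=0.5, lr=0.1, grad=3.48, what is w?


w_new = w - α·∇
= 0.5 - 0.1·3.48
= 0.5 - 0.348
= 0.152

0.152


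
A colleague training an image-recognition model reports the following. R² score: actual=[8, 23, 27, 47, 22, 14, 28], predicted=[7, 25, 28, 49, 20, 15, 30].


ȳ = 24.1429
SS_res = Σ(y-ŷ)² = 19
SS_tot = Σ(y-ȳ)² = 914.86
R² = 1 - SS_res/SS_tot = 1 - 0.0208 = 0.9792

0.9792


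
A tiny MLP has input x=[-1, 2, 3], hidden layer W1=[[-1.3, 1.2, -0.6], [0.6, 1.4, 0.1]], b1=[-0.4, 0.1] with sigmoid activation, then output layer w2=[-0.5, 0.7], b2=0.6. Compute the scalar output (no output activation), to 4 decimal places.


z1[0] = (-1.3)·(-1) + (1.2)·(2) + (-0.6)·(3) - 0.4 = 1.5
z1[1] = (0.6)·(-1) + (1.4)·(2) + (0.1)·(3) + 0.1 = 2.6
h = sigmoid(z1) = [0.8176, 0.9309]
output = (-0.5)·(0.8176) + (0.7)·(0.9309) + 0.6 = 0.8428

0.8428


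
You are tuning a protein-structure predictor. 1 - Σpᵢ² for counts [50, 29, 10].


Probabilities: [50/89, 29/89, 10/89] ≈ [0.5618, 0.3258, 0.1124]
Σpᵢ² = (2500 + 841 + 100)/89² = 3441/7921
Gini = 1 - Σpᵢ² = 1 - 3441/7921 = 0.5656

0.5656


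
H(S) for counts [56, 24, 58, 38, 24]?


Probabilities: [56/200, 24/200, 58/200, 38/200, 24/200] ≈ [0.28, 0.12, 0.29, 0.19, 0.12]
H = -((56/200)·log₂(56/200) + (24/200)·log₂(24/200) + (58/200)·log₂(58/200) + (38/200)·log₂(38/200) + (24/200)·log₂(24/200))
  = 2.2215 bits

2.2215 bits


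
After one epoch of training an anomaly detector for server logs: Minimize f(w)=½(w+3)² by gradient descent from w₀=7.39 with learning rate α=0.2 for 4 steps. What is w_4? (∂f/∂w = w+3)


step 1: grad = 7.39+3 = 10.39; w = 7.39 - 0.2·(10.39) = 5.312
step 2: grad = 5.312+3 = 8.312; w = 5.312 - 0.2·(8.312) = 3.6496
step 3: grad = 3.6496+3 = 6.6496; w = 3.6496 - 0.2·(6.6496) = 2.31968
step 4: grad = 2.31968+3 = 5.31968; w = 2.31968 - 0.2·(5.31968) = 1.255744

1.255744


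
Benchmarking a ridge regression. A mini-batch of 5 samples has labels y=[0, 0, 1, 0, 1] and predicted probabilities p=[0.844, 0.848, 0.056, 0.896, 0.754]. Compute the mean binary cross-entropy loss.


L[0] = -ln(1-0.844) = -ln(0.156) = 1.8579
L[1] = -ln(1-0.848) = -ln(0.152) = 1.8839
L[2] = -ln(0.056) = 2.8824
L[3] = -ln(1-0.896) = -ln(0.104) = 2.2634
L[4] = -ln(0.754) = 0.2824
mean = (1.8579 + 1.8839 + 2.8824 + 2.2634 + 0.2824)/5 = 1.834

1.834


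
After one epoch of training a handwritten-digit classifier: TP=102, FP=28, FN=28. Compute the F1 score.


Precision = 102/130 = 0.7846
Recall = 102/130 = 0.7846
F1 = 2·P·R/(P+R) = 2·TP/(2·TP+FP+FN) = 204/(204+28+28) = 204/260 = 0.7846

0.7846


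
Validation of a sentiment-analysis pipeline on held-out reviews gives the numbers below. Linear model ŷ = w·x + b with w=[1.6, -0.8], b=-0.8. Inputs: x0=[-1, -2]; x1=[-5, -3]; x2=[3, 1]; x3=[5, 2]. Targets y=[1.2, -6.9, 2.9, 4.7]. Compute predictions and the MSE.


ŷ0 = (1.6)·(-1) + (-0.8)·(-2) - 0.8 = -0.8
ŷ1 = (1.6)·(-5) + (-0.8)·(-3) - 0.8 = -6.4
ŷ2 = (1.6)·(3) + (-0.8)·(1) - 0.8 = 3.2
ŷ3 = (1.6)·(5) + (-0.8)·(2) - 0.8 = 5.6
errors² = [4.0, 0.25, 0.09, 0.81]
MSE = 5.1500/4 = 1.2875

1.2875


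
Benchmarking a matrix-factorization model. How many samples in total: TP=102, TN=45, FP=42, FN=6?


Total = TP + TN + FP + FN
= 102 + 45 + 42 + 6
= 195
(Predicted positive: 144, predicted negative: 51)

195


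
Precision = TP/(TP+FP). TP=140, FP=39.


Precision = TP/(TP+FP)
= 140/(140+39)
= 140/179 = 78.21%

78.21%


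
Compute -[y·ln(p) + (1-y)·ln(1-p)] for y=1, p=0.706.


BCE = -[y·ln(p) + (1-y)·ln(1-p)]
= -1·ln(0.706) - 0
= -ln(0.706) = 0.3481

0.3481


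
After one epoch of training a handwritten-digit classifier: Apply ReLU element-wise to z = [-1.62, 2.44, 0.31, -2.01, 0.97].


ReLU(-1.62) = max(0, -1.62) = 0.0
ReLU(2.44) = max(0, 2.44) = 2.44
ReLU(0.31) = max(0, 0.31) = 0.31
ReLU(-2.01) = max(0, -2.01) = 0.0
ReLU(0.97) = max(0, 0.97) = 0.97
result = [0.0, 2.44, 0.31, 0.0, 0.97]

[0.0, 2.44, 0.31, 0.0, 0.97]


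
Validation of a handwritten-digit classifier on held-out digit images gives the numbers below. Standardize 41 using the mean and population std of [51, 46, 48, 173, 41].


μ = 71.8, σ = 50.7046
z = (41 - 71.8)/50.7046 = -0.6074

-0.6074


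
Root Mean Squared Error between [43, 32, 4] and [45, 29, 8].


MSE = 29/3 = 9.6667
RMSE = √(29/3) = 3.1091

3.1091


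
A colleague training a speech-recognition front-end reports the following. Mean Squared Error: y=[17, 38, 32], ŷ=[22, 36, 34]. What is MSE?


Squared errors: (17-22)²=25, (38-36)²=4, (32-34)²=4
Sum = 33
MSE = 33/3 = 11

11


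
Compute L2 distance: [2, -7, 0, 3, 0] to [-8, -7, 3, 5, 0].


d = √((2+ 8)² + (-7+ 7)² + (0-3)² + (3-5)² + (0-0)²)
  = √(100 + 0 + 9 + 4 + 0)
  = √113 = 10.6301

10.6301


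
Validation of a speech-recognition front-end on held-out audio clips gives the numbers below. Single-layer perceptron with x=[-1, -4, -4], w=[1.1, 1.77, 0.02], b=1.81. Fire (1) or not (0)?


z = (-1)·(1.1) + (-4)·(1.77) + (-4)·(0.02) + 1.81
  = -6.45
step(z) = 0 (z<0)

0


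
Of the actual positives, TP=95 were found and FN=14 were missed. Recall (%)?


Recall = TP/(TP+FN)
= 95/(95+14)
= 95/109 = 87.16%

87.16%


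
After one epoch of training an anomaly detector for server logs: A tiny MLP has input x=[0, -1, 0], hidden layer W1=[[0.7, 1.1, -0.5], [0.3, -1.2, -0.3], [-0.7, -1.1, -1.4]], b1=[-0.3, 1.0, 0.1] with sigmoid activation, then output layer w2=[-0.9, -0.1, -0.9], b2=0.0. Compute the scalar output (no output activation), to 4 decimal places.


z1[0] = (0.7)·(0) + (1.1)·(-1) + (-0.5)·(0) - 0.3 = -1.4
z1[1] = (0.3)·(0) + (-1.2)·(-1) + (-0.3)·(0) + 1.0 = 2.2
z1[2] = (-0.7)·(0) + (-1.1)·(-1) + (-1.4)·(0) + 0.1 = 1.2
h = sigmoid(z1) = [0.1978, 0.9002, 0.7685]
output = (-0.9)·(0.1978) + (-0.1)·(0.9002) + (-0.9)·(0.7685) + 0.0 = -0.9597

-0.9597


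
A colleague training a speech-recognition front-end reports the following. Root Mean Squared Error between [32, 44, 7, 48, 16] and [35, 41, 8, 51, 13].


MSE = 37/5 = 7.4
RMSE = √(37/5) = 2.7203

2.7203


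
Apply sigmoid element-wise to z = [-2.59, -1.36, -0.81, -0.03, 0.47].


σ(-2.59) = 1/(1+e^2.59) = 0.0698
σ(-1.36) = 1/(1+e^1.36) = 0.2042
σ(-0.81) = 1/(1+e^0.81) = 0.3079
σ(-0.03) = 1/(1+e^0.03) = 0.4925
σ(0.47) = 1/(1+e^-0.47) = 0.6154
result = [0.0698, 0.2042, 0.3079, 0.4925, 0.6154]

[0.0698, 0.2042, 0.3079, 0.4925, 0.6154]


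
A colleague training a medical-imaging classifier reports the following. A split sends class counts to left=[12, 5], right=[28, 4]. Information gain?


Parent = [40, 9], H_parent = 0.688
H_left = 0.874 (n=17), H_right = 0.5436 (n=32)
H_children = (17/49)·0.874 + (32/49)·0.5436 = 0.6582
IG = 0.688 - 0.6582 = 0.0298

0.0298


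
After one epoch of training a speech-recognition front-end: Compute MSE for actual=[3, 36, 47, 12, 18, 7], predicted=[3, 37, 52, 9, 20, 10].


Squared errors: (3-3)²=0, (36-37)²=1, (47-52)²=25, (12-9)²=9, (18-20)²=4, (7-10)²=9
Sum = 48
MSE = 48/6 = 8

8


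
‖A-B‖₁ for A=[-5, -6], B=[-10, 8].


d = |-5+ 10| + |-6-8|
  = 5 + 14
  = 19

19


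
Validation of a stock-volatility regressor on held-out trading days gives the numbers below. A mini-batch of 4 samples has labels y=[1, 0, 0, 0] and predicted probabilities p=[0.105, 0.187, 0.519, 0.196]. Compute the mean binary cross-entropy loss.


L[0] = -ln(0.105) = 2.2538
L[1] = -ln(1-0.187) = -ln(0.813) = 0.207
L[2] = -ln(1-0.519) = -ln(0.481) = 0.7319
L[3] = -ln(1-0.196) = -ln(0.804) = 0.2182
mean = (2.2538 + 0.207 + 0.7319 + 0.2182)/4 = 0.8527

0.8527


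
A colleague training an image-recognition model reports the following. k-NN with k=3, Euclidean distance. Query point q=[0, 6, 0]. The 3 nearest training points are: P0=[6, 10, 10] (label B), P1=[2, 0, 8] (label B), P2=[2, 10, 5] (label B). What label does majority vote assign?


d(q,P0) = 12.3288  (label B)
d(q,P1) = 10.198  (label B)
d(q,P2) = 6.7082  (label B)
Votes: A=0, B=3
Majority → B

B


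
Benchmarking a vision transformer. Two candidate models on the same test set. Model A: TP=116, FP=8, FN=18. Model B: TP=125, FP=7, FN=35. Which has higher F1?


Model A: P=116/124=0.9355, R=116/134=0.8657, F1=2PR/(P+R)=2TP/(2TP+FP+FN)=232/258=0.8992
Model B: P=125/132=0.947, R=125/160=0.7812, F1=2PR/(P+R)=2TP/(2TP+FP+FN)=250/292=0.8562
0.8992 > 0.8562 → Model A

Model A


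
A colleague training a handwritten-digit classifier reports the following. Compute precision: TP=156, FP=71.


Precision = TP/(TP+FP)
= 156/(156+71)
= 156/227 = 68.72%

68.72%


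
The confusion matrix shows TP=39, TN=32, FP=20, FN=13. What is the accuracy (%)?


Accuracy = (TP+TN)/(TP+TN+FP+FN)
= (39+32)/(104)
= 71/104 = 68.27%

68.27%


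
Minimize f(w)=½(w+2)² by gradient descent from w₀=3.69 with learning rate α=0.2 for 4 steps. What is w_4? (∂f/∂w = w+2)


step 1: grad = 3.69+2 = 5.69; w = 3.69 - 0.2·(5.69) = 2.552
step 2: grad = 2.552+2 = 4.552; w = 2.552 - 0.2·(4.552) = 1.6416
step 3: grad = 1.6416+2 = 3.6416; w = 1.6416 - 0.2·(3.6416) = 0.91328
step 4: grad = 0.91328+2 = 2.91328; w = 0.91328 - 0.2·(2.91328) = 0.330624

0.330624


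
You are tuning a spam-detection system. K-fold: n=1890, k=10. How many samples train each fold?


Fold size = 1890/10 = 189
Training per fold = 1890 - 189 = 1701

1701


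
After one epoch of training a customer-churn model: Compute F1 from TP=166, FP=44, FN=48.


Precision = 166/210 = 0.7905
Recall = 166/214 = 0.7757
F1 = 2·P·R/(P+R) = 2·TP/(2·TP+FP+FN) = 332/(332+44+48) = 332/424 = 0.783

0.783


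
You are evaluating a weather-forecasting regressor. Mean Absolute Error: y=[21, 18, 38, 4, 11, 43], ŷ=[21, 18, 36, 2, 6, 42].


Absolute errors: |21-21|=0, |18-18|=0, |38-36|=2, |4-2|=2, |11-6|=5, |43-42|=1
Sum = 10
MAE = 10/6 = 5/3

5/3


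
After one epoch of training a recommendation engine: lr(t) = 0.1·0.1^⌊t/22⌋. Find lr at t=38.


n_drops = ⌊38/22⌋ = 1
lr = 0.1·0.1^1 = 0.1·0.1 = 0.01

0.01


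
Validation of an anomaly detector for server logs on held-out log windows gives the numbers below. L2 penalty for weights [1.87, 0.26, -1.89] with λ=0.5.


‖w‖₂² = (1.87)² + (0.26)² + (-1.89)²
     = 3.4969 + 0.0676 + 3.5721
     = 7.1366
λ·‖w‖₂² = 0.5·7.1366 = 3.5683

3.5683


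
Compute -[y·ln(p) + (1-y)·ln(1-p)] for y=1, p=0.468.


BCE = -[y·ln(p) + (1-y)·ln(1-p)]
= -1·ln(0.468) - 0
= -ln(0.468) = 0.7593

0.7593


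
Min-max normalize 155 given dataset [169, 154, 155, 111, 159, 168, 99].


min=99, max=169
(155-99)/(169-99) = 56/70 = 0.8

0.8


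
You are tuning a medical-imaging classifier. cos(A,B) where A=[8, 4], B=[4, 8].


A·B = 8·4 + 4·8 = 64
‖A‖ = √80 = 8.9443, ‖B‖ = √80 = 8.9443
cos = 64/(√80·√80) = 64/√6400 = 0.8

0.8


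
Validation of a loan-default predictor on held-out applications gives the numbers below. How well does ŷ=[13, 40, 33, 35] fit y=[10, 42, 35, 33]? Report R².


ȳ = 30
SS_res = Σ(y-ŷ)² = 21
SS_tot = Σ(y-ȳ)² = 578
R² = 1 - SS_res/SS_tot = 1 - 0.0363 = 0.9637

0.9637


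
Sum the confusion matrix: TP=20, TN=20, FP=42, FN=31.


Total = TP + TN + FP + FN
= 20 + 20 + 42 + 31
= 113
(Predicted positive: 62, predicted negative: 51)

113


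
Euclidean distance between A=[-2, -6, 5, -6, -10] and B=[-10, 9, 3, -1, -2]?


d = √((-2+ 10)² + (-6-9)² + (5-3)² + (-6+ 1)² + (-10+ 2)²)
  = √(64 + 225 + 4 + 25 + 64)
  = √382 = 19.5448

19.5448


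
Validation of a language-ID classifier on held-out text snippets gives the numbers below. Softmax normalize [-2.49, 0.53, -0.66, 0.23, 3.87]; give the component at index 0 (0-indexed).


Exponentials: e^-2.49=0.0829, e^0.53=1.6989, e^-0.66=0.5169, e^0.23=1.2586, e^3.87=47.9424
Sum = 51.4997
Softmax = [0.0016, 0.033, 0.01, 0.0244, 0.9309]
p[0] = 0.0829/51.4997 = 0.0016

0.0016


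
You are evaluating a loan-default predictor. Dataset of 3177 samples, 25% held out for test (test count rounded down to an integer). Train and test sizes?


Test = ⌊3177·25/100⌋ = 794
Train = 3177 - 794 = 2383

Train: 2383, Test: 794


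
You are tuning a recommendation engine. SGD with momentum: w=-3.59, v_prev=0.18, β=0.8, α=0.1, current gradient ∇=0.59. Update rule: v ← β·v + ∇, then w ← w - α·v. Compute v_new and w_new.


v_new = 0.8·0.18 + 0.59 = 0.144 + 0.59 = 0.734
w_new = -3.59 - 0.1·0.734 = -3.59 - 0.0734 = -3.6634

v_new=0.734, w_new=-3.6634


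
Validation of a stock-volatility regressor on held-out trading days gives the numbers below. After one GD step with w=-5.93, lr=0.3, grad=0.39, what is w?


w_new = w - α·∇
= -5.93 - 0.3·0.39
= -5.93 - 0.117
= -6.047

-6.047


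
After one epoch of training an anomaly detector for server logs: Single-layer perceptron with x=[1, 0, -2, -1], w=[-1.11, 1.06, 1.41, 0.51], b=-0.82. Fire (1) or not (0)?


z = (1)·(-1.11) + (0)·(1.06) + (-2)·(1.41) + (-1)·(0.51) - 0.82
  = -5.26
step(z) = 0 (z<0)

0


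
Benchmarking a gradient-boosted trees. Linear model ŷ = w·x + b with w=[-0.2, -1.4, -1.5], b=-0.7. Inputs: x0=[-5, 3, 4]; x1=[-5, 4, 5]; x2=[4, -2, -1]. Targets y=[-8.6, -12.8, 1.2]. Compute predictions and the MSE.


ŷ0 = (-0.2)·(-5) + (-1.4)·(3) + (-1.5)·(4) - 0.7 = -9.9
ŷ1 = (-0.2)·(-5) + (-1.4)·(4) + (-1.5)·(5) - 0.7 = -12.8
ŷ2 = (-0.2)·(4) + (-1.4)·(-2) + (-1.5)·(-1) - 0.7 = 2.8
errors² = [1.69, 0.0, 2.56]
MSE = 4.2500/3 = 1.4167

1.4167


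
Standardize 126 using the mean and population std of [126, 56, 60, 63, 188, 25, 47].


μ = 80.7143, σ = 52.3115
z = (126 - 80.7143)/52.3115 = 0.8657

0.8657


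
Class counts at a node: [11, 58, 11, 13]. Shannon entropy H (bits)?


Probabilities: [11/93, 58/93, 11/93, 13/93] ≈ [0.1183, 0.6237, 0.1183, 0.1398]
H = -((11/93)·log₂(11/93) + (58/93)·log₂(58/93) + (11/93)·log₂(11/93) + (13/93)·log₂(13/93))
  = 1.5502 bits

1.5502 bits


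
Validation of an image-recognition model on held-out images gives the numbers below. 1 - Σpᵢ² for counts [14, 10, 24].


Probabilities: [14/48, 10/48, 24/48] ≈ [0.2917, 0.2083, 0.5]
Σpᵢ² = (196 + 100 + 576)/48² = 872/2304
Gini = 1 - Σpᵢ² = 1 - 872/2304 = 0.6215

0.6215


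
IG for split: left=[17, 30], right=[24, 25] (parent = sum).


Parent = [41, 55], H_parent = 0.9846
H_left = 0.9441 (n=47), H_right = 0.9997 (n=49)
H_children = (47/96)·0.9441 + (49/96)·0.9997 = 0.9725
IG = 0.9846 - 0.9725 = 0.0121

0.0121


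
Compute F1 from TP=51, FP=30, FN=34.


Precision = 51/81 = 0.6296
Recall = 51/85 = 0.6
F1 = 2·P·R/(P+R) = 2·TP/(2·TP+FP+FN) = 102/(102+30+34) = 102/166 = 0.6145

0.6145


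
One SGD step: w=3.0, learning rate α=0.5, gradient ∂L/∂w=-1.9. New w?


w_new = w - α·∇
= 3.0 - 0.5·-1.9
= 3.0 + 0.95
= 3.95

3.95


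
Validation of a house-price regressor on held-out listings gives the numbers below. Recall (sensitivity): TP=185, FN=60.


Recall = TP/(TP+FN)
= 185/(185+60)
= 185/245 = 75.51%

75.51%


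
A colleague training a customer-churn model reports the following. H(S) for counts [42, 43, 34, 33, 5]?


Probabilities: [42/157, 43/157, 34/157, 33/157, 5/157] ≈ [0.2675, 0.2739, 0.2166, 0.2102, 0.0318]
H = -((42/157)·log₂(42/157) + (43/157)·log₂(43/157) + (34/157)·log₂(34/157) + (33/157)·log₂(33/157) + (5/157)·log₂(5/157))
  = 2.1299 bits

2.1299 bits


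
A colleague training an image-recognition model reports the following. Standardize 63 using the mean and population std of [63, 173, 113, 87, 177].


μ = 122.6, σ = 45.6316
z = (63 - 122.6)/45.6316 = -1.3061

-1.3061


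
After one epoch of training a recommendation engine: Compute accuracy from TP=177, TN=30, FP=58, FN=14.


Accuracy = (TP+TN)/(TP+TN+FP+FN)
= (177+30)/(279)
= 207/279 = 74.19%

74.19%


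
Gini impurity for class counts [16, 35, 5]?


Probabilities: [16/56, 35/56, 5/56] ≈ [0.2857, 0.625, 0.0893]
Σpᵢ² = (256 + 1225 + 25)/56² = 1506/3136
Gini = 1 - Σpᵢ² = 1 - 1506/3136 = 0.5198

0.5198


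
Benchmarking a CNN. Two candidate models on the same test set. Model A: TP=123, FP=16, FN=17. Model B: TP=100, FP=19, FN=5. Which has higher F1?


Model A: P=123/139=0.8849, R=123/140=0.8786, F1=2PR/(P+R)=2TP/(2TP+FP+FN)=246/279=0.8817
Model B: P=100/119=0.8403, R=100/105=0.9524, F1=2PR/(P+R)=2TP/(2TP+FP+FN)=200/224=0.8929
0.8817 < 0.8929 → Model B

Model B


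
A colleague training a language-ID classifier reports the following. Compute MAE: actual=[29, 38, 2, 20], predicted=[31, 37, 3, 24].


Absolute errors: |29-31|=2, |38-37|=1, |2-3|=1, |20-24|=4
Sum = 8
MAE = 8/4 = 2

2


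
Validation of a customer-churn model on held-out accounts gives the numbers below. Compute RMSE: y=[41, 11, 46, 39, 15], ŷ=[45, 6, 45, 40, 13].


MSE = 47/5 = 9.4
RMSE = √(47/5) = 3.0659

3.0659


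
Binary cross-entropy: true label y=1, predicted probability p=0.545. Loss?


BCE = -[y·ln(p) + (1-y)·ln(1-p)]
= -1·ln(0.545) - 0
= -ln(0.545) = 0.607

0.607


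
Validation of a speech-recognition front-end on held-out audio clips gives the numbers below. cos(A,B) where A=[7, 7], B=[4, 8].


A·B = 7·4 + 7·8 = 84
‖A‖ = √98 = 9.8995, ‖B‖ = √80 = 8.9443
cos = 84/(√98·√80) = 84/√7840 = 0.9487

0.9487


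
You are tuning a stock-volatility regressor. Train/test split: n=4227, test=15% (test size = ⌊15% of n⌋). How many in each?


Test = ⌊4227·15/100⌋ = 634
Train = 4227 - 634 = 3593

Train: 3593, Test: 634


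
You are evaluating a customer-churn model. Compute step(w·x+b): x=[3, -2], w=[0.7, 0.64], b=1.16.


z = (3)·(0.7) + (-2)·(0.64) + 1.16
  = 1.98
step(z) = 1 (z≥0)

1


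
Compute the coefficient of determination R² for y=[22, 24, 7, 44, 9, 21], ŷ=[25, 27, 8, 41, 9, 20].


ȳ = 21.1667
SS_res = Σ(y-ŷ)² = 29
SS_tot = Σ(y-ȳ)² = 878.83
R² = 1 - SS_res/SS_tot = 1 - 0.033 = 0.967

0.967


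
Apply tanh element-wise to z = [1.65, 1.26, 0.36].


tanh(1.65) = 0.9289
tanh(1.26) = 0.8511
tanh(0.36) = 0.3452
result = [0.9289, 0.8511, 0.3452]

[0.9289, 0.8511, 0.3452]


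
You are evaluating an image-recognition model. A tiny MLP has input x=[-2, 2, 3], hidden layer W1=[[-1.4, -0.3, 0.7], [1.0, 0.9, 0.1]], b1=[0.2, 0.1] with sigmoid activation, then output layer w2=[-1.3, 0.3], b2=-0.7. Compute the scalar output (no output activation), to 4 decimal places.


z1[0] = (-1.4)·(-2) + (-0.3)·(2) + (0.7)·(3) + 0.2 = 4.5
z1[1] = (1.0)·(-2) + (0.9)·(2) + (0.1)·(3) + 0.1 = 0.2
h = sigmoid(z1) = [0.989, 0.5498]
output = (-1.3)·(0.989) + (0.3)·(0.5498) - 0.7 = -1.8208

-1.8208


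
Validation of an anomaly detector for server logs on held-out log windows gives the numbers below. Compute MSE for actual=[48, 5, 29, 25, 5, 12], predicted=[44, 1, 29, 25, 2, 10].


Squared errors: (48-44)²=16, (5-1)²=16, (29-29)²=0, (25-25)²=0, (5-2)²=9, (12-10)²=4
Sum = 45
MSE = 45/6 = 15/2

15/2


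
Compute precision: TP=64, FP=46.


Precision = TP/(TP+FP)
= 64/(64+46)
= 64/110 = 58.18%

58.18%


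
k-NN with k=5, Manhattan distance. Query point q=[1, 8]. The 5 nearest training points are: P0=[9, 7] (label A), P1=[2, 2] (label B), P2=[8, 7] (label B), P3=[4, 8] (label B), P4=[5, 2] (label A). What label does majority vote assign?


d(q,P0) = 9  (label A)
d(q,P1) = 7  (label B)
d(q,P2) = 8  (label B)
d(q,P3) = 3  (label B)
d(q,P4) = 10  (label A)
Votes: A=2, B=3
Majority → B

B


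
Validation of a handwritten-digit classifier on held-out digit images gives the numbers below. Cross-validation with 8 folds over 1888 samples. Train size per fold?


Fold size = 1888/8 = 236
Training per fold = 1888 - 236 = 1652

1652


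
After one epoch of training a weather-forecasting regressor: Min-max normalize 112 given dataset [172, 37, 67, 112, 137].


min=37, max=172
(112-37)/(172-37) = 75/135 = 0.5556

0.5556


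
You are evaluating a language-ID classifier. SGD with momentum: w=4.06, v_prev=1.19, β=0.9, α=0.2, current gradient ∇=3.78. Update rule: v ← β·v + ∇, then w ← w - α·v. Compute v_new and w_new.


v_new = 0.9·1.19 + 3.78 = 1.071 + 3.78 = 4.851
w_new = 4.06 - 0.2·4.851 = 4.06 - 0.9702 = 3.0898

v_new=4.851, w_new=3.0898


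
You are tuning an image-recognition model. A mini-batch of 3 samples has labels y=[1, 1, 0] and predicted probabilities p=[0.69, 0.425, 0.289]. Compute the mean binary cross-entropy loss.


L[0] = -ln(0.69) = 0.3711
L[1] = -ln(0.425) = 0.8557
L[2] = -ln(1-0.289) = -ln(0.711) = 0.3411
mean = (0.3711 + 0.8557 + 0.3411)/3 = 0.5226

0.5226


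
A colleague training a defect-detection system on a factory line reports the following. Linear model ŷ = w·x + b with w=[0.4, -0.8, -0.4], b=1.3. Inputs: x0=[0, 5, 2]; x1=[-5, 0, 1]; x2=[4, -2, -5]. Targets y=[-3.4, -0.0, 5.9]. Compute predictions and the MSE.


ŷ0 = (0.4)·(0) + (-0.8)·(5) + (-0.4)·(2) + 1.3 = -3.5
ŷ1 = (0.4)·(-5) + (-0.8)·(0) + (-0.4)·(1) + 1.3 = -1.1
ŷ2 = (0.4)·(4) + (-0.8)·(-2) + (-0.4)·(-5) + 1.3 = 6.5
errors² = [0.01, 1.21, 0.36]
MSE = 1.5800/3 = 0.5267

0.5267


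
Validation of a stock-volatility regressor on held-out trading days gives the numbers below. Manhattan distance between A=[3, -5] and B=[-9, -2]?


d = |3+ 9| + |-5+ 2|
  = 12 + 3
  = 15

15


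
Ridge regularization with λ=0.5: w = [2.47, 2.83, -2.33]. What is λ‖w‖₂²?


‖w‖₂² = (2.47)² + (2.83)² + (-2.33)²
     = 6.1009 + 8.0089 + 5.4289
     = 19.5387
λ·‖w‖₂² = 0.5·19.5387 = 9.76935

9.76935


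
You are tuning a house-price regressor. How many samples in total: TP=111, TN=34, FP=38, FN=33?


Total = TP + TN + FP + FN
= 111 + 34 + 38 + 33
= 216
(Predicted positive: 149, predicted negative: 67)

216


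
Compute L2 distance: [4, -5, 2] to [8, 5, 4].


d = √((4-8)² + (-5-5)² + (2-4)²)
  = √(16 + 100 + 4)
  = √120 = 10.9545

10.9545


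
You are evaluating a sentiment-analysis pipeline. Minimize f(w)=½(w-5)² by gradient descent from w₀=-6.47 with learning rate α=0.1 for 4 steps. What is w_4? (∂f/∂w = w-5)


step 1: grad = -6.47-5 = -11.47; w = -6.47 - 0.1·(-11.47) = -5.323
step 2: grad = -5.323-5 = -10.323; w = -5.323 - 0.1·(-10.323) = -4.2907
step 3: grad = -4.2907-5 = -9.2907; w = -4.2907 - 0.1·(-9.2907) = -3.36163
step 4: grad = -3.36163-5 = -8.36163; w = -3.36163 - 0.1·(-8.36163) = -2.525467

-2.525467


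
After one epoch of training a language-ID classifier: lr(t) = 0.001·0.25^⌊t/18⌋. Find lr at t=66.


n_drops = ⌊66/18⌋ = 3
lr = 0.001·0.25^3 = 0.001·0.015625 = 0.000015625

0.000015625


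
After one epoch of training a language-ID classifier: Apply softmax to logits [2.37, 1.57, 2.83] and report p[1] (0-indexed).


Exponentials: e^2.37=10.6974, e^1.57=4.8066, e^2.83=16.9455
Sum = 32.4495
Softmax = [0.3297, 0.1481, 0.5222]
p[1] = 4.8066/32.4495 = 0.1481

0.1481


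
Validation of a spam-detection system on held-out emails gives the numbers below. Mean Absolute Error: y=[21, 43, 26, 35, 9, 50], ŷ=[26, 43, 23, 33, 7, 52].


Absolute errors: |21-26|=5, |43-43|=0, |26-23|=3, |35-33|=2, |9-7|=2, |50-52|=2
Sum = 14
MAE = 14/6 = 7/3

7/3


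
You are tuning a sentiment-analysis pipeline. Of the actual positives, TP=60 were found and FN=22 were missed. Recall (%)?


Recall = TP/(TP+FN)
= 60/(60+22)
= 60/82 = 73.17%

73.17%


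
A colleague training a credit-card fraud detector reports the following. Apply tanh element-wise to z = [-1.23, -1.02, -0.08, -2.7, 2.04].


tanh(-1.23) = -0.8426
tanh(-1.02) = -0.7699
tanh(-0.08) = -0.0798
tanh(-2.7) = -0.991
tanh(2.04) = 0.9667
result = [-0.8426, -0.7699, -0.0798, -0.991, 0.9667]

[-0.8426, -0.7699, -0.0798, -0.991, 0.9667]


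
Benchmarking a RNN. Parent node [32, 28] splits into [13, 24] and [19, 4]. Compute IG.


Parent = [32, 28], H_parent = 0.9968
H_left = 0.9353 (n=37), H_right = 0.6666 (n=23)
H_children = (37/60)·0.9353 + (23/60)·0.6666 = 0.8323
IG = 0.9968 - 0.8323 = 0.1645

0.1645


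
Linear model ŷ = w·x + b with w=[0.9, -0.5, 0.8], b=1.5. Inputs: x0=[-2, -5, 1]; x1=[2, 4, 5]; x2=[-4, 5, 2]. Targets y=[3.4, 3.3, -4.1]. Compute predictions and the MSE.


ŷ0 = (0.9)·(-2) + (-0.5)·(-5) + (0.8)·(1) + 1.5 = 3.0
ŷ1 = (0.9)·(2) + (-0.5)·(4) + (0.8)·(5) + 1.5 = 5.3
ŷ2 = (0.9)·(-4) + (-0.5)·(5) + (0.8)·(2) + 1.5 = -3.0
errors² = [0.16, 4.0, 1.21]
MSE = 5.3700/3 = 1.79

1.79


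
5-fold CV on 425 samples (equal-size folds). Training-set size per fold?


Fold size = 425/5 = 85
Training per fold = 425 - 85 = 340

340


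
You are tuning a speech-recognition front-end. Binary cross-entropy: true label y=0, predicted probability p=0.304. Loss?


BCE = -[y·ln(p) + (1-y)·ln(1-p)]
= -0 - 1·ln(1-0.304)
= -ln(0.696) = 0.3624

0.3624


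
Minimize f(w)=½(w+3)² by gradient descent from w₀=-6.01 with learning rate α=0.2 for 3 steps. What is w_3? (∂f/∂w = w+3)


step 1: grad = -6.01+3 = -3.01; w = -6.01 - 0.2·(-3.01) = -5.408
step 2: grad = -5.408+3 = -2.408; w = -5.408 - 0.2·(-2.408) = -4.9264
step 3: grad = -4.9264+3 = -1.9264; w = -4.9264 - 0.2·(-1.9264) = -4.54112

-4.54112


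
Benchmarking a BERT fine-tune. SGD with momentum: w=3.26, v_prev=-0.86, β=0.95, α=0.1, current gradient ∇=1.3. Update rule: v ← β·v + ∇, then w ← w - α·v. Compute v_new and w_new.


v_new = 0.95·-0.86 + 1.3 = -0.817 + 1.3 = 0.483
w_new = 3.26 - 0.1·0.483 = 3.26 - 0.0483 = 3.2117

v_new=0.483, w_new=3.2117


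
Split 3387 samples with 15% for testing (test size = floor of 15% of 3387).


Test = ⌊3387·15/100⌋ = 508
Train = 3387 - 508 = 2879

Train: 2879, Test: 508


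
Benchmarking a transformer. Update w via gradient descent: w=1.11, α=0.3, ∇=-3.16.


w_new = w - α·∇
= 1.11 - 0.3·-3.16
= 1.11 + 0.948
= 2.058

2.058


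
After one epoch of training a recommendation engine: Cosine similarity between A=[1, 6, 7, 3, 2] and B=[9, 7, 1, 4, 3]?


A·B = 1·9 + 6·7 + 7·1 + 3·4 + 2·3 = 76
‖A‖ = √99 = 9.9499, ‖B‖ = √156 = 12.49
cos = 76/(√99·√156) = 76/√15444 = 0.6116

0.6116


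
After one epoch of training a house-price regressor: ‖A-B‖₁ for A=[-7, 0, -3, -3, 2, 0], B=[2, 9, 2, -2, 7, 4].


d = |-7-2| + |0-9| + |-3-2| + |-3+ 2| + |2-7| + |0-4|
  = 9 + 9 + 5 + 1 + 5 + 4
  = 33

33


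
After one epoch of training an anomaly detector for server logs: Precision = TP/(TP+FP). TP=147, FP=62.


Precision = TP/(TP+FP)
= 147/(147+62)
= 147/209 = 70.33%

70.33%


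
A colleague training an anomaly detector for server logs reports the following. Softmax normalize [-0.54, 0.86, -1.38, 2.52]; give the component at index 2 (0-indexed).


Exponentials: e^-0.54=0.5827, e^0.86=2.3632, e^-1.38=0.2516, e^2.52=12.4286
Sum = 15.6261
Softmax = [0.0373, 0.1512, 0.0161, 0.7954]
p[2] = 0.2516/15.6261 = 0.0161

0.0161


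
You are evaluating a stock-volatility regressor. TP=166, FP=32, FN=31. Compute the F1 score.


Precision = 166/198 = 0.8384
Recall = 166/197 = 0.8426
F1 = 2·P·R/(P+R) = 2·TP/(2·TP+FP+FN) = 332/(332+32+31) = 332/395 = 0.8405

0.8405


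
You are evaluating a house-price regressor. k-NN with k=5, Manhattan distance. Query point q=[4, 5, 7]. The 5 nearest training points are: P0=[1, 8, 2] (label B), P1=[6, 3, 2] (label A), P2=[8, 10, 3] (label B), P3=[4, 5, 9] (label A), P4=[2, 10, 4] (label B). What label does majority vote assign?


d(q,P0) = 11  (label B)
d(q,P1) = 9  (label A)
d(q,P2) = 13  (label B)
d(q,P3) = 2  (label A)
d(q,P4) = 10  (label B)
Votes: A=2, B=3
Majority → B

B


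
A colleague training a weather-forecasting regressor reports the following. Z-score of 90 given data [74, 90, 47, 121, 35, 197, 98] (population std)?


μ = 94.5714, σ = 49.9396
z = (90 - 94.5714)/49.9396 = -0.0915

-0.0915


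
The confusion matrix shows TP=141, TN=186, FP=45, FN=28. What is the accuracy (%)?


Accuracy = (TP+TN)/(TP+TN+FP+FN)
= (141+186)/(400)
= 327/400 = 81.75%

81.75%


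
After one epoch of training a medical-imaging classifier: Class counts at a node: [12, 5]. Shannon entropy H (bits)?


Probabilities: [12/17, 5/17] ≈ [0.7059, 0.2941]
H = -((12/17)·log₂(12/17) + (5/17)·log₂(5/17))
  = 0.874 bits

0.874 bits


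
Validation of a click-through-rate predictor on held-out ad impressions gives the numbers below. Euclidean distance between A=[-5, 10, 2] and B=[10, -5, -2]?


d = √((-5-10)² + (10+ 5)² + (2+ 2)²)
  = √(225 + 225 + 16)
  = √466 = 21.587

21.587


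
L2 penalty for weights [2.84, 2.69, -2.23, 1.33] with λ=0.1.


‖w‖₂² = (2.84)² + (2.69)² + (-2.23)² + (1.33)²
     = 8.0656 + 7.2361 + 4.9729 + 1.7689
     = 22.0435
λ·‖w‖₂² = 0.1·22.0435 = 2.20435

2.20435


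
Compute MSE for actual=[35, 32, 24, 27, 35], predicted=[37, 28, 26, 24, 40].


Squared errors: (35-37)²=4, (32-28)²=16, (24-26)²=4, (27-24)²=9, (35-40)²=25
Sum = 58
MSE = 58/5 = 58/5

58/5


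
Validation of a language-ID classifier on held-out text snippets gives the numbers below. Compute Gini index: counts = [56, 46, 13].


Probabilities: [56/115, 46/115, 13/115] ≈ [0.487, 0.4, 0.113]
Σpᵢ² = (3136 + 2116 + 169)/115² = 5421/13225
Gini = 1 - Σpᵢ² = 1 - 5421/13225 = 0.5901

0.5901


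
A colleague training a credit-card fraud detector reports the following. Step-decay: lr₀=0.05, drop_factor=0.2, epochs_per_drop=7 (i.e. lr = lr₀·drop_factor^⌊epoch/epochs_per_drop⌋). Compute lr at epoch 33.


n_drops = ⌊33/7⌋ = 4
lr = 0.05·0.2^4 = 0.05·0.0016 = 0.00008

0.00008


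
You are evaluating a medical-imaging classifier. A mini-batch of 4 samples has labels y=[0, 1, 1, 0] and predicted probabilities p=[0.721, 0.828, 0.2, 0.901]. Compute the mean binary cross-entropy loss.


L[0] = -ln(1-0.721) = -ln(0.279) = 1.2765
L[1] = -ln(0.828) = 0.1887
L[2] = -ln(0.2) = 1.6094
L[3] = -ln(1-0.901) = -ln(0.099) = 2.3126
mean = (1.2765 + 0.1887 + 1.6094 + 2.3126)/4 = 1.3468

1.3468


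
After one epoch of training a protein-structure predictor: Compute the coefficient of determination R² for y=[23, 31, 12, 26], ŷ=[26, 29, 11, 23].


ȳ = 23
SS_res = Σ(y-ŷ)² = 23
SS_tot = Σ(y-ȳ)² = 194
R² = 1 - SS_res/SS_tot = 1 - 0.1186 = 0.8814

0.8814


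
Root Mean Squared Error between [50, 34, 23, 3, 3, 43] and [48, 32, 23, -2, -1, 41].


MSE = 53/6 = 8.8333
RMSE = √(53/6) = 2.9721

2.9721


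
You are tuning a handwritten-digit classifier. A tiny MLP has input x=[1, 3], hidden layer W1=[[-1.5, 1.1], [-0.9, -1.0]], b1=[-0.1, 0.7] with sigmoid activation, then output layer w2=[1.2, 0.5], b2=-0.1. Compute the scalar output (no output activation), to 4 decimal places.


z1[0] = (-1.5)·(1) + (1.1)·(3) - 0.1 = 1.7
z1[1] = (-0.9)·(1) + (-1.0)·(3) + 0.7 = -3.2
h = sigmoid(z1) = [0.8455, 0.0392]
output = (1.2)·(0.8455) + (0.5)·(0.0392) - 0.1 = 0.9342

0.9342
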